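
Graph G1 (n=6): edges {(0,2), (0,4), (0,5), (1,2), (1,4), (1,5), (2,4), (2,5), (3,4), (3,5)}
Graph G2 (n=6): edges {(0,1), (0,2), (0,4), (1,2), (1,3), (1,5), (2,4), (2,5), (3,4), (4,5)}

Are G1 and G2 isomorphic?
Yes, isomorphic

The graphs are isomorphic.
One valid mapping φ: V(G1) → V(G2): 0→5, 1→0, 2→2, 3→3, 4→1, 5→4

Verify φ preserves adjacency — for each edge of G1, its image is an edge of G2:
  (0,2) → (φ(0),φ(2)) = (2,5) ∈ E(G2) ✓
  (0,4) → (φ(0),φ(4)) = (1,5) ∈ E(G2) ✓
  (0,5) → (φ(0),φ(5)) = (4,5) ∈ E(G2) ✓
  (1,2) → (φ(1),φ(2)) = (0,2) ∈ E(G2) ✓
  (1,4) → (φ(1),φ(4)) = (0,1) ∈ E(G2) ✓
  (1,5) → (φ(1),φ(5)) = (0,4) ∈ E(G2) ✓
  (2,4) → (φ(2),φ(4)) = (1,2) ∈ E(G2) ✓
  (2,5) → (φ(2),φ(5)) = (2,4) ∈ E(G2) ✓
  (3,4) → (φ(3),φ(4)) = (1,3) ∈ E(G2) ✓
  (3,5) → (φ(3),φ(5)) = (3,4) ∈ E(G2) ✓
All 10 edges of G1 map to edges of G2, and |E(G1)| = |E(G2)| = 10, so φ is a bijection on edges as well as vertices. Hence G1 ≅ G2.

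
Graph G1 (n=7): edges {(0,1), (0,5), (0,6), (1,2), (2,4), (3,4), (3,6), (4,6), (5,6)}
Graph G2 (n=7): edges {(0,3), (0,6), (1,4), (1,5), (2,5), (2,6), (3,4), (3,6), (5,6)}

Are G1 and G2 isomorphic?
Yes, isomorphic

The graphs are isomorphic.
One valid mapping φ: V(G1) → V(G2): 0→5, 1→1, 2→4, 3→0, 4→3, 5→2, 6→6

Verify φ preserves adjacency — for each edge of G1, its image is an edge of G2:
  (0,1) → (φ(0),φ(1)) = (1,5) ∈ E(G2) ✓
  (0,5) → (φ(0),φ(5)) = (2,5) ∈ E(G2) ✓
  (0,6) → (φ(0),φ(6)) = (5,6) ∈ E(G2) ✓
  (1,2) → (φ(1),φ(2)) = (1,4) ∈ E(G2) ✓
  (2,4) → (φ(2),φ(4)) = (3,4) ∈ E(G2) ✓
  (3,4) → (φ(3),φ(4)) = (0,3) ∈ E(G2) ✓
  (3,6) → (φ(3),φ(6)) = (0,6) ∈ E(G2) ✓
  (4,6) → (φ(4),φ(6)) = (3,6) ∈ E(G2) ✓
  (5,6) → (φ(5),φ(6)) = (2,6) ∈ E(G2) ✓
All 9 edges of G1 map to edges of G2, and |E(G1)| = |E(G2)| = 9, so φ is a bijection on edges as well as vertices. Hence G1 ≅ G2.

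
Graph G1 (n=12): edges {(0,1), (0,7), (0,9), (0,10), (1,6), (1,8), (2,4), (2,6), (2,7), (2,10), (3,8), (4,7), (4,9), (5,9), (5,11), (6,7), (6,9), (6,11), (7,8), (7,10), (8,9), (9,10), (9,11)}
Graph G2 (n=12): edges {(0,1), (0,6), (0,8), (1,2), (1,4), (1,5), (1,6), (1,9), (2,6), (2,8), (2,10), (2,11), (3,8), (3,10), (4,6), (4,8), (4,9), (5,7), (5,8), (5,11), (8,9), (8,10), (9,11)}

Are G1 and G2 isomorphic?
Yes, isomorphic

The graphs are isomorphic.
One valid mapping φ: V(G1) → V(G2): 0→9, 1→11, 2→6, 3→7, 4→0, 5→3, 6→2, 7→1, 8→5, 9→8, 10→4, 11→10

Verify φ preserves adjacency — for each edge of G1, its image is an edge of G2:
  (0,1) → (φ(0),φ(1)) = (9,11) ∈ E(G2) ✓
  (0,7) → (φ(0),φ(7)) = (1,9) ∈ E(G2) ✓
  (0,9) → (φ(0),φ(9)) = (8,9) ∈ E(G2) ✓
  (0,10) → (φ(0),φ(10)) = (4,9) ∈ E(G2) ✓
  (1,6) → (φ(1),φ(6)) = (2,11) ∈ E(G2) ✓
  (1,8) → (φ(1),φ(8)) = (5,11) ∈ E(G2) ✓
  (2,4) → (φ(2),φ(4)) = (0,6) ∈ E(G2) ✓
  (2,6) → (φ(2),φ(6)) = (2,6) ∈ E(G2) ✓
  (2,7) → (φ(2),φ(7)) = (1,6) ∈ E(G2) ✓
  (2,10) → (φ(2),φ(10)) = (4,6) ∈ E(G2) ✓
  (3,8) → (φ(3),φ(8)) = (5,7) ∈ E(G2) ✓
  (4,7) → (φ(4),φ(7)) = (0,1) ∈ E(G2) ✓
  (4,9) → (φ(4),φ(9)) = (0,8) ∈ E(G2) ✓
  (5,9) → (φ(5),φ(9)) = (3,8) ∈ E(G2) ✓
  (5,11) → (φ(5),φ(11)) = (3,10) ∈ E(G2) ✓
  (6,7) → (φ(6),φ(7)) = (1,2) ∈ E(G2) ✓
  (6,9) → (φ(6),φ(9)) = (2,8) ∈ E(G2) ✓
  (6,11) → (φ(6),φ(11)) = (2,10) ∈ E(G2) ✓
  (7,8) → (φ(7),φ(8)) = (1,5) ∈ E(G2) ✓
  (7,10) → (φ(7),φ(10)) = (1,4) ∈ E(G2) ✓
  (8,9) → (φ(8),φ(9)) = (5,8) ∈ E(G2) ✓
  (9,10) → (φ(9),φ(10)) = (4,8) ∈ E(G2) ✓
  (9,11) → (φ(9),φ(11)) = (8,10) ∈ E(G2) ✓
All 23 edges of G1 map to edges of G2, and |E(G1)| = |E(G2)| = 23, so φ is a bijection on edges as well as vertices. Hence G1 ≅ G2.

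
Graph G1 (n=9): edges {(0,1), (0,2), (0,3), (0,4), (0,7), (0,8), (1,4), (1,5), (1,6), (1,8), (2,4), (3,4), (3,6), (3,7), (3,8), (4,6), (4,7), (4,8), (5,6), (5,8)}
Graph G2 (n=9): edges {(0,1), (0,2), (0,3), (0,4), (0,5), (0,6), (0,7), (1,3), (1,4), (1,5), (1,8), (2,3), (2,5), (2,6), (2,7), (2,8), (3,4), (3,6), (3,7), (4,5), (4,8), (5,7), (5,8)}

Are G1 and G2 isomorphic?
No, not isomorphic

The graphs are NOT isomorphic.

Degrees in G1: deg(0)=6, deg(1)=5, deg(2)=2, deg(3)=5, deg(4)=7, deg(5)=3, deg(6)=4, deg(7)=3, deg(8)=5.
Sorted degree sequence of G1: [7, 6, 5, 5, 5, 4, 3, 3, 2].
Degrees in G2: deg(0)=7, deg(1)=5, deg(2)=6, deg(3)=6, deg(4)=5, deg(5)=6, deg(6)=3, deg(7)=4, deg(8)=4.
Sorted degree sequence of G2: [7, 6, 6, 6, 5, 5, 4, 4, 3].
The (sorted) degree sequence is an isomorphism invariant, so since G1 and G2 have different degree sequences they cannot be isomorphic.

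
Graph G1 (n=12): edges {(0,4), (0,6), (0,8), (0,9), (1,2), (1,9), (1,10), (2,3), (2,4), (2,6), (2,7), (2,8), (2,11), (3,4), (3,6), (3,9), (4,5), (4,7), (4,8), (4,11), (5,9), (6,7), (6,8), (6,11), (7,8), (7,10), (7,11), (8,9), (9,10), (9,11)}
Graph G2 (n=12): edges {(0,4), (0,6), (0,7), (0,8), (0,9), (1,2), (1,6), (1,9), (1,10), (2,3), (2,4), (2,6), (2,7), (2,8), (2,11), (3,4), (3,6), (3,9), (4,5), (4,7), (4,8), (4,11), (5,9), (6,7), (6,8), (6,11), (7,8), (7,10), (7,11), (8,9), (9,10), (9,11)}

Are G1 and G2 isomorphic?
No, not isomorphic

The graphs are NOT isomorphic.

Counting edges: G1 has 30 edge(s); G2 has 32 edge(s).
Edge count is an isomorphism invariant (a bijection on vertices induces a bijection on edges), so differing edge counts rule out isomorphism.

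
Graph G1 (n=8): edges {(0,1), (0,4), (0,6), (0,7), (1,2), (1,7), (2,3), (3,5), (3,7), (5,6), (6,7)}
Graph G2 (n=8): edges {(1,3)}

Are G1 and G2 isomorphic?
No, not isomorphic

The graphs are NOT isomorphic.

Connected components of G1: 1 component(s) with vertex sets [[0, 1, 2, 3, 4, 5, 6, 7]], sizes [8].
Connected components of G2: 7 component(s) with vertex sets [[0], [2], [4], [5], [6], [7], [1, 3]], sizes [1, 1, 1, 1, 1, 1, 2].
The number of connected components (and the multiset of component sizes) is an isomorphism invariant — an isomorphism maps each component of G1 bijectively onto a component of G2. Since G1 has 1 component(s) and G2 has 7, they cannot be isomorphic.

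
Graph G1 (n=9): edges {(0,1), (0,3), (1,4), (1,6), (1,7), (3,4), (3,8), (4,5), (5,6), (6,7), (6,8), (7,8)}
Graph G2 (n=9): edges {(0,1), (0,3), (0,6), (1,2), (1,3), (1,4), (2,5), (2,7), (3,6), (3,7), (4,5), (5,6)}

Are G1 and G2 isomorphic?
Yes, isomorphic

The graphs are isomorphic.
One valid mapping φ: V(G1) → V(G2): 0→4, 1→1, 2→8, 3→5, 4→2, 5→7, 6→3, 7→0, 8→6

Verify φ preserves adjacency — for each edge of G1, its image is an edge of G2:
  (0,1) → (φ(0),φ(1)) = (1,4) ∈ E(G2) ✓
  (0,3) → (φ(0),φ(3)) = (4,5) ∈ E(G2) ✓
  (1,4) → (φ(1),φ(4)) = (1,2) ∈ E(G2) ✓
  (1,6) → (φ(1),φ(6)) = (1,3) ∈ E(G2) ✓
  (1,7) → (φ(1),φ(7)) = (0,1) ∈ E(G2) ✓
  (3,4) → (φ(3),φ(4)) = (2,5) ∈ E(G2) ✓
  (3,8) → (φ(3),φ(8)) = (5,6) ∈ E(G2) ✓
  (4,5) → (φ(4),φ(5)) = (2,7) ∈ E(G2) ✓
  (5,6) → (φ(5),φ(6)) = (3,7) ∈ E(G2) ✓
  (6,7) → (φ(6),φ(7)) = (0,3) ∈ E(G2) ✓
  (6,8) → (φ(6),φ(8)) = (3,6) ∈ E(G2) ✓
  (7,8) → (φ(7),φ(8)) = (0,6) ∈ E(G2) ✓
All 12 edges of G1 map to edges of G2, and |E(G1)| = |E(G2)| = 12, so φ is a bijection on edges as well as vertices. Hence G1 ≅ G2.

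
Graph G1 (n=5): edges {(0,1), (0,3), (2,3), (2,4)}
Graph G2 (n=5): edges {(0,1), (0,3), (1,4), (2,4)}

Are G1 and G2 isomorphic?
Yes, isomorphic

The graphs are isomorphic.
One valid mapping φ: V(G1) → V(G2): 0→0, 1→3, 2→4, 3→1, 4→2

Verify φ preserves adjacency — for each edge of G1, its image is an edge of G2:
  (0,1) → (φ(0),φ(1)) = (0,3) ∈ E(G2) ✓
  (0,3) → (φ(0),φ(3)) = (0,1) ∈ E(G2) ✓
  (2,3) → (φ(2),φ(3)) = (1,4) ∈ E(G2) ✓
  (2,4) → (φ(2),φ(4)) = (2,4) ∈ E(G2) ✓
All 4 edges of G1 map to edges of G2, and |E(G1)| = |E(G2)| = 4, so φ is a bijection on edges as well as vertices. Hence G1 ≅ G2.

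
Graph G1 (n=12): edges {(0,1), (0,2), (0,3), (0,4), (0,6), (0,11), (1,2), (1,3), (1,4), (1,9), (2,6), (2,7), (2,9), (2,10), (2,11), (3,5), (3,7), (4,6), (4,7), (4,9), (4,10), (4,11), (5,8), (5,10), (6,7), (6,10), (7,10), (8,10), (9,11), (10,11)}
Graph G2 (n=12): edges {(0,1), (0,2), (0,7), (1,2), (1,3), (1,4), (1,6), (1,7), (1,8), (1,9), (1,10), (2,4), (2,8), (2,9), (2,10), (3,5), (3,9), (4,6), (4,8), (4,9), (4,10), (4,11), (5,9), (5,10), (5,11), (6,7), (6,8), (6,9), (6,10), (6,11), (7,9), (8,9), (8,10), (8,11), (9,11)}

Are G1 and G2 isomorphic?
No, not isomorphic

The graphs are NOT isomorphic.

Degrees in G1: deg(0)=6, deg(1)=5, deg(2)=7, deg(3)=4, deg(4)=7, deg(5)=3, deg(6)=5, deg(7)=5, deg(8)=2, deg(9)=4, deg(10)=7, deg(11)=5.
Sorted degree sequence of G1: [7, 7, 7, 6, 5, 5, 5, 5, 4, 4, 3, 2].
Degrees in G2: deg(0)=3, deg(1)=9, deg(2)=6, deg(3)=3, deg(4)=7, deg(5)=4, deg(6)=7, deg(7)=4, deg(8)=7, deg(9)=9, deg(10)=6, deg(11)=5.
Sorted degree sequence of G2: [9, 9, 7, 7, 7, 6, 6, 5, 4, 4, 3, 3].
The (sorted) degree sequence is an isomorphism invariant, so since G1 and G2 have different degree sequences they cannot be isomorphic.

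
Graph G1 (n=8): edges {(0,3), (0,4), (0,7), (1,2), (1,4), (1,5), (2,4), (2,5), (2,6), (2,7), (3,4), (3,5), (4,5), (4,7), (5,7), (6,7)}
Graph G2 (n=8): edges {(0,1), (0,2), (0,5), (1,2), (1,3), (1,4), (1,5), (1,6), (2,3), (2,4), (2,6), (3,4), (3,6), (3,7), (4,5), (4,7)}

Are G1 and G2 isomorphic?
Yes, isomorphic

The graphs are isomorphic.
One valid mapping φ: V(G1) → V(G2): 0→5, 1→6, 2→3, 3→0, 4→1, 5→2, 6→7, 7→4

Verify φ preserves adjacency — for each edge of G1, its image is an edge of G2:
  (0,3) → (φ(0),φ(3)) = (0,5) ∈ E(G2) ✓
  (0,4) → (φ(0),φ(4)) = (1,5) ∈ E(G2) ✓
  (0,7) → (φ(0),φ(7)) = (4,5) ∈ E(G2) ✓
  (1,2) → (φ(1),φ(2)) = (3,6) ∈ E(G2) ✓
  (1,4) → (φ(1),φ(4)) = (1,6) ∈ E(G2) ✓
  (1,5) → (φ(1),φ(5)) = (2,6) ∈ E(G2) ✓
  (2,4) → (φ(2),φ(4)) = (1,3) ∈ E(G2) ✓
  (2,5) → (φ(2),φ(5)) = (2,3) ∈ E(G2) ✓
  (2,6) → (φ(2),φ(6)) = (3,7) ∈ E(G2) ✓
  (2,7) → (φ(2),φ(7)) = (3,4) ∈ E(G2) ✓
  (3,4) → (φ(3),φ(4)) = (0,1) ∈ E(G2) ✓
  (3,5) → (φ(3),φ(5)) = (0,2) ∈ E(G2) ✓
  (4,5) → (φ(4),φ(5)) = (1,2) ∈ E(G2) ✓
  (4,7) → (φ(4),φ(7)) = (1,4) ∈ E(G2) ✓
  (5,7) → (φ(5),φ(7)) = (2,4) ∈ E(G2) ✓
  (6,7) → (φ(6),φ(7)) = (4,7) ∈ E(G2) ✓
All 16 edges of G1 map to edges of G2, and |E(G1)| = |E(G2)| = 16, so φ is a bijection on edges as well as vertices. Hence G1 ≅ G2.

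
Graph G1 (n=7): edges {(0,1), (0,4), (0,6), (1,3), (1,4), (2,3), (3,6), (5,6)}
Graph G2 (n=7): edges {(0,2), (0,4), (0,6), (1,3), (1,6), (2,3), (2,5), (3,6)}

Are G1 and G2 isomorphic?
Yes, isomorphic

The graphs are isomorphic.
One valid mapping φ: V(G1) → V(G2): 0→6, 1→3, 2→5, 3→2, 4→1, 5→4, 6→0

Verify φ preserves adjacency — for each edge of G1, its image is an edge of G2:
  (0,1) → (φ(0),φ(1)) = (3,6) ∈ E(G2) ✓
  (0,4) → (φ(0),φ(4)) = (1,6) ∈ E(G2) ✓
  (0,6) → (φ(0),φ(6)) = (0,6) ∈ E(G2) ✓
  (1,3) → (φ(1),φ(3)) = (2,3) ∈ E(G2) ✓
  (1,4) → (φ(1),φ(4)) = (1,3) ∈ E(G2) ✓
  (2,3) → (φ(2),φ(3)) = (2,5) ∈ E(G2) ✓
  (3,6) → (φ(3),φ(6)) = (0,2) ∈ E(G2) ✓
  (5,6) → (φ(5),φ(6)) = (0,4) ∈ E(G2) ✓
All 8 edges of G1 map to edges of G2, and |E(G1)| = |E(G2)| = 8, so φ is a bijection on edges as well as vertices. Hence G1 ≅ G2.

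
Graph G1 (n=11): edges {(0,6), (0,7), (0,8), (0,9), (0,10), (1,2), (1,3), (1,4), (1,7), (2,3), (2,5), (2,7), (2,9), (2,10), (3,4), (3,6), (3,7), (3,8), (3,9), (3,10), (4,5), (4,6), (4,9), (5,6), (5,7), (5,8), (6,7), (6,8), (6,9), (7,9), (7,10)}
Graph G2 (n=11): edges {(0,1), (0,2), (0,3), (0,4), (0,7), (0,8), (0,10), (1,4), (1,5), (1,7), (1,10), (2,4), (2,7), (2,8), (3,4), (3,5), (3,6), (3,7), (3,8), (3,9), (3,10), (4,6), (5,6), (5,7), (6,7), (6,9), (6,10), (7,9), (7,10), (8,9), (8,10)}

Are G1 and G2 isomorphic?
Yes, isomorphic

The graphs are isomorphic.
One valid mapping φ: V(G1) → V(G2): 0→8, 1→5, 2→6, 3→7, 4→1, 5→4, 6→0, 7→3, 8→2, 9→10, 10→9

Verify φ preserves adjacency — for each edge of G1, its image is an edge of G2:
  (0,6) → (φ(0),φ(6)) = (0,8) ∈ E(G2) ✓
  (0,7) → (φ(0),φ(7)) = (3,8) ∈ E(G2) ✓
  (0,8) → (φ(0),φ(8)) = (2,8) ∈ E(G2) ✓
  (0,9) → (φ(0),φ(9)) = (8,10) ∈ E(G2) ✓
  (0,10) → (φ(0),φ(10)) = (8,9) ∈ E(G2) ✓
  (1,2) → (φ(1),φ(2)) = (5,6) ∈ E(G2) ✓
  (1,3) → (φ(1),φ(3)) = (5,7) ∈ E(G2) ✓
  (1,4) → (φ(1),φ(4)) = (1,5) ∈ E(G2) ✓
  (1,7) → (φ(1),φ(7)) = (3,5) ∈ E(G2) ✓
  (2,3) → (φ(2),φ(3)) = (6,7) ∈ E(G2) ✓
  (2,5) → (φ(2),φ(5)) = (4,6) ∈ E(G2) ✓
  (2,7) → (φ(2),φ(7)) = (3,6) ∈ E(G2) ✓
  (2,9) → (φ(2),φ(9)) = (6,10) ∈ E(G2) ✓
  (2,10) → (φ(2),φ(10)) = (6,9) ∈ E(G2) ✓
  (3,4) → (φ(3),φ(4)) = (1,7) ∈ E(G2) ✓
  (3,6) → (φ(3),φ(6)) = (0,7) ∈ E(G2) ✓
  (3,7) → (φ(3),φ(7)) = (3,7) ∈ E(G2) ✓
  (3,8) → (φ(3),φ(8)) = (2,7) ∈ E(G2) ✓
  (3,9) → (φ(3),φ(9)) = (7,10) ∈ E(G2) ✓
  (3,10) → (φ(3),φ(10)) = (7,9) ∈ E(G2) ✓
  (4,5) → (φ(4),φ(5)) = (1,4) ∈ E(G2) ✓
  (4,6) → (φ(4),φ(6)) = (0,1) ∈ E(G2) ✓
  (4,9) → (φ(4),φ(9)) = (1,10) ∈ E(G2) ✓
  (5,6) → (φ(5),φ(6)) = (0,4) ∈ E(G2) ✓
  (5,7) → (φ(5),φ(7)) = (3,4) ∈ E(G2) ✓
  (5,8) → (φ(5),φ(8)) = (2,4) ∈ E(G2) ✓
  (6,7) → (φ(6),φ(7)) = (0,3) ∈ E(G2) ✓
  (6,8) → (φ(6),φ(8)) = (0,2) ∈ E(G2) ✓
  (6,9) → (φ(6),φ(9)) = (0,10) ∈ E(G2) ✓
  (7,9) → (φ(7),φ(9)) = (3,10) ∈ E(G2) ✓
  (7,10) → (φ(7),φ(10)) = (3,9) ∈ E(G2) ✓
All 31 edges of G1 map to edges of G2, and |E(G1)| = |E(G2)| = 31, so φ is a bijection on edges as well as vertices. Hence G1 ≅ G2.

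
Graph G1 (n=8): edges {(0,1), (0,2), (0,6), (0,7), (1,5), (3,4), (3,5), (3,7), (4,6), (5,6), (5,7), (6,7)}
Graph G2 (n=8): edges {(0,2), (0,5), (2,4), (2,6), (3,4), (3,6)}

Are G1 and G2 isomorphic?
No, not isomorphic

The graphs are NOT isomorphic.

Connected components of G1: 1 component(s) with vertex sets [[0, 1, 2, 3, 4, 5, 6, 7]], sizes [8].
Connected components of G2: 3 component(s) with vertex sets [[1], [7], [0, 2, 3, 4, 5, 6]], sizes [1, 1, 6].
The number of connected components (and the multiset of component sizes) is an isomorphism invariant — an isomorphism maps each component of G1 bijectively onto a component of G2. Since G1 has 1 component(s) and G2 has 3, they cannot be isomorphic.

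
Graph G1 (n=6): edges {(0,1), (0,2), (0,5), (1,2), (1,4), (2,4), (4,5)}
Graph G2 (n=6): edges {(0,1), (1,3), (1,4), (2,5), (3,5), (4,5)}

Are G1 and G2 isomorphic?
No, not isomorphic

The graphs are NOT isomorphic.

Counting triangles (3-cliques): G1 has 2, G2 has 0.
Triangle count is an isomorphism invariant, so differing triangle counts rule out isomorphism.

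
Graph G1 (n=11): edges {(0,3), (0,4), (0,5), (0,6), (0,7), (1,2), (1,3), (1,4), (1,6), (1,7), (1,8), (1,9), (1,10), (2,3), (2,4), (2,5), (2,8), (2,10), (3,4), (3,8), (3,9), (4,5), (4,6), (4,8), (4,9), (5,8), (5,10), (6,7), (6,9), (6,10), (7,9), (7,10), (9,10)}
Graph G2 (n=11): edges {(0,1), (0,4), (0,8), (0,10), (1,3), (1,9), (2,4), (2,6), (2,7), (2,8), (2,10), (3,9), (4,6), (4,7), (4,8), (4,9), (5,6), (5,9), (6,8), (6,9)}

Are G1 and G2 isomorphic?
No, not isomorphic

The graphs are NOT isomorphic.

Degrees in G1: deg(0)=5, deg(1)=8, deg(2)=6, deg(3)=6, deg(4)=8, deg(5)=5, deg(6)=6, deg(7)=5, deg(8)=5, deg(9)=6, deg(10)=6.
Sorted degree sequence of G1: [8, 8, 6, 6, 6, 6, 6, 5, 5, 5, 5].
Degrees in G2: deg(0)=4, deg(1)=3, deg(2)=5, deg(3)=2, deg(4)=6, deg(5)=2, deg(6)=5, deg(7)=2, deg(8)=4, deg(9)=5, deg(10)=2.
Sorted degree sequence of G2: [6, 5, 5, 5, 4, 4, 3, 2, 2, 2, 2].
The (sorted) degree sequence is an isomorphism invariant, so since G1 and G2 have different degree sequences they cannot be isomorphic.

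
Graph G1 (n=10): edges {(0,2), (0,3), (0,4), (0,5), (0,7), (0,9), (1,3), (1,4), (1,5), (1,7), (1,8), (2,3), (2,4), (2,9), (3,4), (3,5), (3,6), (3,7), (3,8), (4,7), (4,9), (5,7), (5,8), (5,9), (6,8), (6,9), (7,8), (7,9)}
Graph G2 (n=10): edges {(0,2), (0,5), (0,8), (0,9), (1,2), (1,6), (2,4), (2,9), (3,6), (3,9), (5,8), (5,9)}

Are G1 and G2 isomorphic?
No, not isomorphic

The graphs are NOT isomorphic.

Connected components of G1: 1 component(s) with vertex sets [[0, 1, 2, 3, 4, 5, 6, 7, 8, 9]], sizes [10].
Connected components of G2: 2 component(s) with vertex sets [[7], [0, 1, 2, 3, 4, 5, 6, 8, 9]], sizes [1, 9].
The number of connected components (and the multiset of component sizes) is an isomorphism invariant — an isomorphism maps each component of G1 bijectively onto a component of G2. Since G1 has 1 component(s) and G2 has 2, they cannot be isomorphic.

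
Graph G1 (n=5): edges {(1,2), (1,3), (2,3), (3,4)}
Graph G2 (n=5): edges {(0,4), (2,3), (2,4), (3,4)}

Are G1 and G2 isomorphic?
Yes, isomorphic

The graphs are isomorphic.
One valid mapping φ: V(G1) → V(G2): 0→1, 1→3, 2→2, 3→4, 4→0

Verify φ preserves adjacency — for each edge of G1, its image is an edge of G2:
  (1,2) → (φ(1),φ(2)) = (2,3) ∈ E(G2) ✓
  (1,3) → (φ(1),φ(3)) = (3,4) ∈ E(G2) ✓
  (2,3) → (φ(2),φ(3)) = (2,4) ∈ E(G2) ✓
  (3,4) → (φ(3),φ(4)) = (0,4) ∈ E(G2) ✓
All 4 edges of G1 map to edges of G2, and |E(G1)| = |E(G2)| = 4, so φ is a bijection on edges as well as vertices. Hence G1 ≅ G2.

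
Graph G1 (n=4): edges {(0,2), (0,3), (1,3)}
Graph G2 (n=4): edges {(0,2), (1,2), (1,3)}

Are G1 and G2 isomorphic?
Yes, isomorphic

The graphs are isomorphic.
One valid mapping φ: V(G1) → V(G2): 0→1, 1→0, 2→3, 3→2

Verify φ preserves adjacency — for each edge of G1, its image is an edge of G2:
  (0,2) → (φ(0),φ(2)) = (1,3) ∈ E(G2) ✓
  (0,3) → (φ(0),φ(3)) = (1,2) ∈ E(G2) ✓
  (1,3) → (φ(1),φ(3)) = (0,2) ∈ E(G2) ✓
All 3 edges of G1 map to edges of G2, and |E(G1)| = |E(G2)| = 3, so φ is a bijection on edges as well as vertices. Hence G1 ≅ G2.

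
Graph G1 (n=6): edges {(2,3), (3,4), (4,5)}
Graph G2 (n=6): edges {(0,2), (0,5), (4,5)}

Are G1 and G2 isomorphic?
Yes, isomorphic

The graphs are isomorphic.
One valid mapping φ: V(G1) → V(G2): 0→3, 1→1, 2→4, 3→5, 4→0, 5→2

Verify φ preserves adjacency — for each edge of G1, its image is an edge of G2:
  (2,3) → (φ(2),φ(3)) = (4,5) ∈ E(G2) ✓
  (3,4) → (φ(3),φ(4)) = (0,5) ∈ E(G2) ✓
  (4,5) → (φ(4),φ(5)) = (0,2) ∈ E(G2) ✓
All 3 edges of G1 map to edges of G2, and |E(G1)| = |E(G2)| = 3, so φ is a bijection on edges as well as vertices. Hence G1 ≅ G2.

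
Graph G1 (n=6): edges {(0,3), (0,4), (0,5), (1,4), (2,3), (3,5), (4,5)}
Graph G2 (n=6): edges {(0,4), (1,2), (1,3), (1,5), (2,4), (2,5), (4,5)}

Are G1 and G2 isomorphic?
Yes, isomorphic

The graphs are isomorphic.
One valid mapping φ: V(G1) → V(G2): 0→5, 1→3, 2→0, 3→4, 4→1, 5→2

Verify φ preserves adjacency — for each edge of G1, its image is an edge of G2:
  (0,3) → (φ(0),φ(3)) = (4,5) ∈ E(G2) ✓
  (0,4) → (φ(0),φ(4)) = (1,5) ∈ E(G2) ✓
  (0,5) → (φ(0),φ(5)) = (2,5) ∈ E(G2) ✓
  (1,4) → (φ(1),φ(4)) = (1,3) ∈ E(G2) ✓
  (2,3) → (φ(2),φ(3)) = (0,4) ∈ E(G2) ✓
  (3,5) → (φ(3),φ(5)) = (2,4) ∈ E(G2) ✓
  (4,5) → (φ(4),φ(5)) = (1,2) ∈ E(G2) ✓
All 7 edges of G1 map to edges of G2, and |E(G1)| = |E(G2)| = 7, so φ is a bijection on edges as well as vertices. Hence G1 ≅ G2.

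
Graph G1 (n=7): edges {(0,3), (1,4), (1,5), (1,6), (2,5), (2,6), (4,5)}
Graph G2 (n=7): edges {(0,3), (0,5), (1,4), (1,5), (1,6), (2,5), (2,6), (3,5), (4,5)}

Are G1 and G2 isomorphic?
No, not isomorphic

The graphs are NOT isomorphic.

Counting edges: G1 has 7 edge(s); G2 has 9 edge(s).
Edge count is an isomorphism invariant (a bijection on vertices induces a bijection on edges), so differing edge counts rule out isomorphism.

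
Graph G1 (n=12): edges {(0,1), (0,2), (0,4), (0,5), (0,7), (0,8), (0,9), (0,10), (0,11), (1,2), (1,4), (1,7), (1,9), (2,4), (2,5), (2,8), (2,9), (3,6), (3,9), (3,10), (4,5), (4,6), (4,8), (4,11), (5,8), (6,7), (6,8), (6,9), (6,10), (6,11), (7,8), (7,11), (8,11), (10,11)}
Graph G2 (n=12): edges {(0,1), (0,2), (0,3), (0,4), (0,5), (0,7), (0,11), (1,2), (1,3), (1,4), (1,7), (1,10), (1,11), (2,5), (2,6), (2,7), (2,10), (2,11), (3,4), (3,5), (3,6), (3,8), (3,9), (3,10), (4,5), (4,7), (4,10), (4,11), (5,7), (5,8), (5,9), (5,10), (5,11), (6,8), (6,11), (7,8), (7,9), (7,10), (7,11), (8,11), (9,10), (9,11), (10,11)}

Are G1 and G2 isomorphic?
No, not isomorphic

The graphs are NOT isomorphic.

Degrees in G1: deg(0)=9, deg(1)=5, deg(2)=6, deg(3)=3, deg(4)=7, deg(5)=4, deg(6)=7, deg(7)=5, deg(8)=7, deg(9)=5, deg(10)=4, deg(11)=6.
Sorted degree sequence of G1: [9, 7, 7, 7, 6, 6, 5, 5, 5, 4, 4, 3].
Degrees in G2: deg(0)=7, deg(1)=7, deg(2)=7, deg(3)=8, deg(4)=7, deg(5)=9, deg(6)=4, deg(7)=9, deg(8)=5, deg(9)=5, deg(10)=8, deg(11)=10.
Sorted degree sequence of G2: [10, 9, 9, 8, 8, 7, 7, 7, 7, 5, 5, 4].
The (sorted) degree sequence is an isomorphism invariant, so since G1 and G2 have different degree sequences they cannot be isomorphic.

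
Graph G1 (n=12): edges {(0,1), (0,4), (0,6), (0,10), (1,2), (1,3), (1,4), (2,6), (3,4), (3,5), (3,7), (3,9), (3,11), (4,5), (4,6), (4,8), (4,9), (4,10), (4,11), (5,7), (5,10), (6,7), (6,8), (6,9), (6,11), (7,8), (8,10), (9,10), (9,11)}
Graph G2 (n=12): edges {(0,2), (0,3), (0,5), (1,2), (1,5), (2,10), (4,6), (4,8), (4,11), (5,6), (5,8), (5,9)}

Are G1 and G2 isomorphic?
No, not isomorphic

The graphs are NOT isomorphic.

Connected components of G1: 1 component(s) with vertex sets [[0, 1, 2, 3, 4, 5, 6, 7, 8, 9, 10, 11]], sizes [12].
Connected components of G2: 2 component(s) with vertex sets [[7], [0, 1, 2, 3, 4, 5, 6, 8, 9, 10, 11]], sizes [1, 11].
The number of connected components (and the multiset of component sizes) is an isomorphism invariant — an isomorphism maps each component of G1 bijectively onto a component of G2. Since G1 has 1 component(s) and G2 has 2, they cannot be isomorphic.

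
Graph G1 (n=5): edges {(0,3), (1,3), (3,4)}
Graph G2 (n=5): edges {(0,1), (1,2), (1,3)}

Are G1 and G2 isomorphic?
Yes, isomorphic

The graphs are isomorphic.
One valid mapping φ: V(G1) → V(G2): 0→2, 1→3, 2→4, 3→1, 4→0

Verify φ preserves adjacency — for each edge of G1, its image is an edge of G2:
  (0,3) → (φ(0),φ(3)) = (1,2) ∈ E(G2) ✓
  (1,3) → (φ(1),φ(3)) = (1,3) ∈ E(G2) ✓
  (3,4) → (φ(3),φ(4)) = (0,1) ∈ E(G2) ✓
All 3 edges of G1 map to edges of G2, and |E(G1)| = |E(G2)| = 3, so φ is a bijection on edges as well as vertices. Hence G1 ≅ G2.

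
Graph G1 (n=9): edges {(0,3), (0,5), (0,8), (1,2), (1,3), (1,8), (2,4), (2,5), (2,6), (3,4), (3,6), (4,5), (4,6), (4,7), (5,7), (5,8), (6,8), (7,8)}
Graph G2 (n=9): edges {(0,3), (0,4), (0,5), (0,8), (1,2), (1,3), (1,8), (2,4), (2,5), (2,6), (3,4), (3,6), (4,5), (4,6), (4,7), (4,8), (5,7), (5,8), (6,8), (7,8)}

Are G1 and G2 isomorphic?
No, not isomorphic

The graphs are NOT isomorphic.

Counting edges: G1 has 18 edge(s); G2 has 20 edge(s).
Edge count is an isomorphism invariant (a bijection on vertices induces a bijection on edges), so differing edge counts rule out isomorphism.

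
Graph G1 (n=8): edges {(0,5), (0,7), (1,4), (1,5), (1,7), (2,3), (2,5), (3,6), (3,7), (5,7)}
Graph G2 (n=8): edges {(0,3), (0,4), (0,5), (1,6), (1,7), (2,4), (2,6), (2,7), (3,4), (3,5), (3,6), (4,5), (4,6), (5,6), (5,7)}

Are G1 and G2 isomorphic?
No, not isomorphic

The graphs are NOT isomorphic.

Degrees in G1: deg(0)=2, deg(1)=3, deg(2)=2, deg(3)=3, deg(4)=1, deg(5)=4, deg(6)=1, deg(7)=4.
Sorted degree sequence of G1: [4, 4, 3, 3, 2, 2, 1, 1].
Degrees in G2: deg(0)=3, deg(1)=2, deg(2)=3, deg(3)=4, deg(4)=5, deg(5)=5, deg(6)=5, deg(7)=3.
Sorted degree sequence of G2: [5, 5, 5, 4, 3, 3, 3, 2].
The (sorted) degree sequence is an isomorphism invariant, so since G1 and G2 have different degree sequences they cannot be isomorphic.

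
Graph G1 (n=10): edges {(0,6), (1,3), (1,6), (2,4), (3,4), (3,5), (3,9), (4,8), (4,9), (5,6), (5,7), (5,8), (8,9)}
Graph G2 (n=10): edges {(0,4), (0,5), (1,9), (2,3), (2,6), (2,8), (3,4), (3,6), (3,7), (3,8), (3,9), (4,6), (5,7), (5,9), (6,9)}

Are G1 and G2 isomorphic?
No, not isomorphic

The graphs are NOT isomorphic.

Degrees in G1: deg(0)=1, deg(1)=2, deg(2)=1, deg(3)=4, deg(4)=4, deg(5)=4, deg(6)=3, deg(7)=1, deg(8)=3, deg(9)=3.
Sorted degree sequence of G1: [4, 4, 4, 3, 3, 3, 2, 1, 1, 1].
Degrees in G2: deg(0)=2, deg(1)=1, deg(2)=3, deg(3)=6, deg(4)=3, deg(5)=3, deg(6)=4, deg(7)=2, deg(8)=2, deg(9)=4.
Sorted degree sequence of G2: [6, 4, 4, 3, 3, 3, 2, 2, 2, 1].
The (sorted) degree sequence is an isomorphism invariant, so since G1 and G2 have different degree sequences they cannot be isomorphic.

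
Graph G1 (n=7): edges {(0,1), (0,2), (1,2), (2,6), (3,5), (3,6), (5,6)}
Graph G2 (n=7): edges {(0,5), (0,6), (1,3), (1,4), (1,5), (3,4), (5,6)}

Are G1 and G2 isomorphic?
Yes, isomorphic

The graphs are isomorphic.
One valid mapping φ: V(G1) → V(G2): 0→4, 1→3, 2→1, 3→6, 4→2, 5→0, 6→5

Verify φ preserves adjacency — for each edge of G1, its image is an edge of G2:
  (0,1) → (φ(0),φ(1)) = (3,4) ∈ E(G2) ✓
  (0,2) → (φ(0),φ(2)) = (1,4) ∈ E(G2) ✓
  (1,2) → (φ(1),φ(2)) = (1,3) ∈ E(G2) ✓
  (2,6) → (φ(2),φ(6)) = (1,5) ∈ E(G2) ✓
  (3,5) → (φ(3),φ(5)) = (0,6) ∈ E(G2) ✓
  (3,6) → (φ(3),φ(6)) = (5,6) ∈ E(G2) ✓
  (5,6) → (φ(5),φ(6)) = (0,5) ∈ E(G2) ✓
All 7 edges of G1 map to edges of G2, and |E(G1)| = |E(G2)| = 7, so φ is a bijection on edges as well as vertices. Hence G1 ≅ G2.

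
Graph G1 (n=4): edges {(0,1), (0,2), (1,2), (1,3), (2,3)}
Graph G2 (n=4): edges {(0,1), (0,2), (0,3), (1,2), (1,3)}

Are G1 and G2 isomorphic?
Yes, isomorphic

The graphs are isomorphic.
One valid mapping φ: V(G1) → V(G2): 0→3, 1→1, 2→0, 3→2

Verify φ preserves adjacency — for each edge of G1, its image is an edge of G2:
  (0,1) → (φ(0),φ(1)) = (1,3) ∈ E(G2) ✓
  (0,2) → (φ(0),φ(2)) = (0,3) ∈ E(G2) ✓
  (1,2) → (φ(1),φ(2)) = (0,1) ∈ E(G2) ✓
  (1,3) → (φ(1),φ(3)) = (1,2) ∈ E(G2) ✓
  (2,3) → (φ(2),φ(3)) = (0,2) ∈ E(G2) ✓
All 5 edges of G1 map to edges of G2, and |E(G1)| = |E(G2)| = 5, so φ is a bijection on edges as well as vertices. Hence G1 ≅ G2.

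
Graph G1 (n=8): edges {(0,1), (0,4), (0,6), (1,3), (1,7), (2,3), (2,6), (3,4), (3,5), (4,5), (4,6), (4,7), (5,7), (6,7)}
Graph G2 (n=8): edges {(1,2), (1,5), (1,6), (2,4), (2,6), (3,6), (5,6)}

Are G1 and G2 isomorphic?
No, not isomorphic

The graphs are NOT isomorphic.

Counting triangles (3-cliques): G1 has 4, G2 has 2.
Triangle count is an isomorphism invariant, so differing triangle counts rule out isomorphism.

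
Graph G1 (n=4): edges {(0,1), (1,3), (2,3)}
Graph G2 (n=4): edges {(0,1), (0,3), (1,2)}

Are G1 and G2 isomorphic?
Yes, isomorphic

The graphs are isomorphic.
One valid mapping φ: V(G1) → V(G2): 0→2, 1→1, 2→3, 3→0

Verify φ preserves adjacency — for each edge of G1, its image is an edge of G2:
  (0,1) → (φ(0),φ(1)) = (1,2) ∈ E(G2) ✓
  (1,3) → (φ(1),φ(3)) = (0,1) ∈ E(G2) ✓
  (2,3) → (φ(2),φ(3)) = (0,3) ∈ E(G2) ✓
All 3 edges of G1 map to edges of G2, and |E(G1)| = |E(G2)| = 3, so φ is a bijection on edges as well as vertices. Hence G1 ≅ G2.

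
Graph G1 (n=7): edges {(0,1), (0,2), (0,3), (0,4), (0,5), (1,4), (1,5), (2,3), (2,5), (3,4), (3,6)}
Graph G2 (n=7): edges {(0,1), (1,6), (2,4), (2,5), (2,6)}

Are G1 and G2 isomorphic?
No, not isomorphic

The graphs are NOT isomorphic.

Degrees in G1: deg(0)=5, deg(1)=3, deg(2)=3, deg(3)=4, deg(4)=3, deg(5)=3, deg(6)=1.
Sorted degree sequence of G1: [5, 4, 3, 3, 3, 3, 1].
Degrees in G2: deg(0)=1, deg(1)=2, deg(2)=3, deg(3)=0, deg(4)=1, deg(5)=1, deg(6)=2.
Sorted degree sequence of G2: [3, 2, 2, 1, 1, 1, 0].
The (sorted) degree sequence is an isomorphism invariant, so since G1 and G2 have different degree sequences they cannot be isomorphic.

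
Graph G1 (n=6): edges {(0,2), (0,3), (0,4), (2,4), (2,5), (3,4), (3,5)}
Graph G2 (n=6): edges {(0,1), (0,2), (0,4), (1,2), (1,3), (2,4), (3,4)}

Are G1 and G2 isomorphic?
Yes, isomorphic

The graphs are isomorphic.
One valid mapping φ: V(G1) → V(G2): 0→2, 1→5, 2→1, 3→4, 4→0, 5→3

Verify φ preserves adjacency — for each edge of G1, its image is an edge of G2:
  (0,2) → (φ(0),φ(2)) = (1,2) ∈ E(G2) ✓
  (0,3) → (φ(0),φ(3)) = (2,4) ∈ E(G2) ✓
  (0,4) → (φ(0),φ(4)) = (0,2) ∈ E(G2) ✓
  (2,4) → (φ(2),φ(4)) = (0,1) ∈ E(G2) ✓
  (2,5) → (φ(2),φ(5)) = (1,3) ∈ E(G2) ✓
  (3,4) → (φ(3),φ(4)) = (0,4) ∈ E(G2) ✓
  (3,5) → (φ(3),φ(5)) = (3,4) ∈ E(G2) ✓
All 7 edges of G1 map to edges of G2, and |E(G1)| = |E(G2)| = 7, so φ is a bijection on edges as well as vertices. Hence G1 ≅ G2.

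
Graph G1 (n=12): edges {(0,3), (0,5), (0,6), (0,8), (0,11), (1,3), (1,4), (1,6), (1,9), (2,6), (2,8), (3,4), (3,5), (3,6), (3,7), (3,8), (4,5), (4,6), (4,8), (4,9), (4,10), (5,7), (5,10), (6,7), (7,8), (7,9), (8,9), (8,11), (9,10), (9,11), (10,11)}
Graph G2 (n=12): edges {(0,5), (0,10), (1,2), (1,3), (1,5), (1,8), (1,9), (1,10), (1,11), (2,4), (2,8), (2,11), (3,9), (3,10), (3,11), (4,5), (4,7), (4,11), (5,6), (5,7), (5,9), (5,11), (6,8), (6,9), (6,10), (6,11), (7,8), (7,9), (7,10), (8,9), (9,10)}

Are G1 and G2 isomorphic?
Yes, isomorphic

The graphs are isomorphic.
One valid mapping φ: V(G1) → V(G2): 0→7, 1→3, 2→0, 3→9, 4→1, 5→8, 6→10, 7→6, 8→5, 9→11, 10→2, 11→4

Verify φ preserves adjacency — for each edge of G1, its image is an edge of G2:
  (0,3) → (φ(0),φ(3)) = (7,9) ∈ E(G2) ✓
  (0,5) → (φ(0),φ(5)) = (7,8) ∈ E(G2) ✓
  (0,6) → (φ(0),φ(6)) = (7,10) ∈ E(G2) ✓
  (0,8) → (φ(0),φ(8)) = (5,7) ∈ E(G2) ✓
  (0,11) → (φ(0),φ(11)) = (4,7) ∈ E(G2) ✓
  (1,3) → (φ(1),φ(3)) = (3,9) ∈ E(G2) ✓
  (1,4) → (φ(1),φ(4)) = (1,3) ∈ E(G2) ✓
  (1,6) → (φ(1),φ(6)) = (3,10) ∈ E(G2) ✓
  (1,9) → (φ(1),φ(9)) = (3,11) ∈ E(G2) ✓
  (2,6) → (φ(2),φ(6)) = (0,10) ∈ E(G2) ✓
  (2,8) → (φ(2),φ(8)) = (0,5) ∈ E(G2) ✓
  (3,4) → (φ(3),φ(4)) = (1,9) ∈ E(G2) ✓
  (3,5) → (φ(3),φ(5)) = (8,9) ∈ E(G2) ✓
  (3,6) → (φ(3),φ(6)) = (9,10) ∈ E(G2) ✓
  (3,7) → (φ(3),φ(7)) = (6,9) ∈ E(G2) ✓
  (3,8) → (φ(3),φ(8)) = (5,9) ∈ E(G2) ✓
  (4,5) → (φ(4),φ(5)) = (1,8) ∈ E(G2) ✓
  (4,6) → (φ(4),φ(6)) = (1,10) ∈ E(G2) ✓
  (4,8) → (φ(4),φ(8)) = (1,5) ∈ E(G2) ✓
  (4,9) → (φ(4),φ(9)) = (1,11) ∈ E(G2) ✓
  (4,10) → (φ(4),φ(10)) = (1,2) ∈ E(G2) ✓
  (5,7) → (φ(5),φ(7)) = (6,8) ∈ E(G2) ✓
  (5,10) → (φ(5),φ(10)) = (2,8) ∈ E(G2) ✓
  (6,7) → (φ(6),φ(7)) = (6,10) ∈ E(G2) ✓
  (7,8) → (φ(7),φ(8)) = (5,6) ∈ E(G2) ✓
  (7,9) → (φ(7),φ(9)) = (6,11) ∈ E(G2) ✓
  (8,9) → (φ(8),φ(9)) = (5,11) ∈ E(G2) ✓
  (8,11) → (φ(8),φ(11)) = (4,5) ∈ E(G2) ✓
  (9,10) → (φ(9),φ(10)) = (2,11) ∈ E(G2) ✓
  (9,11) → (φ(9),φ(11)) = (4,11) ∈ E(G2) ✓
  (10,11) → (φ(10),φ(11)) = (2,4) ∈ E(G2) ✓
All 31 edges of G1 map to edges of G2, and |E(G1)| = |E(G2)| = 31, so φ is a bijection on edges as well as vertices. Hence G1 ≅ G2.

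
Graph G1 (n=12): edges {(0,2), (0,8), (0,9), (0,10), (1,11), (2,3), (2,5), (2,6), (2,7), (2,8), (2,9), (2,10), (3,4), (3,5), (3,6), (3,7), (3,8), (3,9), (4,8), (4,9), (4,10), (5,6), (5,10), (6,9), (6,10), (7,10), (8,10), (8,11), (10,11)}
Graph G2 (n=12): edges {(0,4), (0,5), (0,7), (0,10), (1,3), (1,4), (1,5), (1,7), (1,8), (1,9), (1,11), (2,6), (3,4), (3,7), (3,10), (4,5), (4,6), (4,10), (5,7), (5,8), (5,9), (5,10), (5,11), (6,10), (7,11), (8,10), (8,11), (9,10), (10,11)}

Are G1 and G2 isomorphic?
Yes, isomorphic

The graphs are isomorphic.
One valid mapping φ: V(G1) → V(G2): 0→0, 1→2, 2→5, 3→1, 4→3, 5→8, 6→11, 7→9, 8→4, 9→7, 10→10, 11→6

Verify φ preserves adjacency — for each edge of G1, its image is an edge of G2:
  (0,2) → (φ(0),φ(2)) = (0,5) ∈ E(G2) ✓
  (0,8) → (φ(0),φ(8)) = (0,4) ∈ E(G2) ✓
  (0,9) → (φ(0),φ(9)) = (0,7) ∈ E(G2) ✓
  (0,10) → (φ(0),φ(10)) = (0,10) ∈ E(G2) ✓
  (1,11) → (φ(1),φ(11)) = (2,6) ∈ E(G2) ✓
  (2,3) → (φ(2),φ(3)) = (1,5) ∈ E(G2) ✓
  (2,5) → (φ(2),φ(5)) = (5,8) ∈ E(G2) ✓
  (2,6) → (φ(2),φ(6)) = (5,11) ∈ E(G2) ✓
  (2,7) → (φ(2),φ(7)) = (5,9) ∈ E(G2) ✓
  (2,8) → (φ(2),φ(8)) = (4,5) ∈ E(G2) ✓
  (2,9) → (φ(2),φ(9)) = (5,7) ∈ E(G2) ✓
  (2,10) → (φ(2),φ(10)) = (5,10) ∈ E(G2) ✓
  (3,4) → (φ(3),φ(4)) = (1,3) ∈ E(G2) ✓
  (3,5) → (φ(3),φ(5)) = (1,8) ∈ E(G2) ✓
  (3,6) → (φ(3),φ(6)) = (1,11) ∈ E(G2) ✓
  (3,7) → (φ(3),φ(7)) = (1,9) ∈ E(G2) ✓
  (3,8) → (φ(3),φ(8)) = (1,4) ∈ E(G2) ✓
  (3,9) → (φ(3),φ(9)) = (1,7) ∈ E(G2) ✓
  (4,8) → (φ(4),φ(8)) = (3,4) ∈ E(G2) ✓
  (4,9) → (φ(4),φ(9)) = (3,7) ∈ E(G2) ✓
  (4,10) → (φ(4),φ(10)) = (3,10) ∈ E(G2) ✓
  (5,6) → (φ(5),φ(6)) = (8,11) ∈ E(G2) ✓
  (5,10) → (φ(5),φ(10)) = (8,10) ∈ E(G2) ✓
  (6,9) → (φ(6),φ(9)) = (7,11) ∈ E(G2) ✓
  (6,10) → (φ(6),φ(10)) = (10,11) ∈ E(G2) ✓
  (7,10) → (φ(7),φ(10)) = (9,10) ∈ E(G2) ✓
  (8,10) → (φ(8),φ(10)) = (4,10) ∈ E(G2) ✓
  (8,11) → (φ(8),φ(11)) = (4,6) ∈ E(G2) ✓
  (10,11) → (φ(10),φ(11)) = (6,10) ∈ E(G2) ✓
All 29 edges of G1 map to edges of G2, and |E(G1)| = |E(G2)| = 29, so φ is a bijection on edges as well as vertices. Hence G1 ≅ G2.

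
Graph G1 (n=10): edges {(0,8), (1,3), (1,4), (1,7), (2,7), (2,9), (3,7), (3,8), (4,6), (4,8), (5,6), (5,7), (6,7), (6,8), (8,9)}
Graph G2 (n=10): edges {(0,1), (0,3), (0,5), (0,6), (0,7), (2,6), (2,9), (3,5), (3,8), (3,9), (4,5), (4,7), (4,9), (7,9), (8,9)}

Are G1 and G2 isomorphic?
Yes, isomorphic

The graphs are isomorphic.
One valid mapping φ: V(G1) → V(G2): 0→1, 1→4, 2→2, 3→7, 4→5, 5→8, 6→3, 7→9, 8→0, 9→6

Verify φ preserves adjacency — for each edge of G1, its image is an edge of G2:
  (0,8) → (φ(0),φ(8)) = (0,1) ∈ E(G2) ✓
  (1,3) → (φ(1),φ(3)) = (4,7) ∈ E(G2) ✓
  (1,4) → (φ(1),φ(4)) = (4,5) ∈ E(G2) ✓
  (1,7) → (φ(1),φ(7)) = (4,9) ∈ E(G2) ✓
  (2,7) → (φ(2),φ(7)) = (2,9) ∈ E(G2) ✓
  (2,9) → (φ(2),φ(9)) = (2,6) ∈ E(G2) ✓
  (3,7) → (φ(3),φ(7)) = (7,9) ∈ E(G2) ✓
  (3,8) → (φ(3),φ(8)) = (0,7) ∈ E(G2) ✓
  (4,6) → (φ(4),φ(6)) = (3,5) ∈ E(G2) ✓
  (4,8) → (φ(4),φ(8)) = (0,5) ∈ E(G2) ✓
  (5,6) → (φ(5),φ(6)) = (3,8) ∈ E(G2) ✓
  (5,7) → (φ(5),φ(7)) = (8,9) ∈ E(G2) ✓
  (6,7) → (φ(6),φ(7)) = (3,9) ∈ E(G2) ✓
  (6,8) → (φ(6),φ(8)) = (0,3) ∈ E(G2) ✓
  (8,9) → (φ(8),φ(9)) = (0,6) ∈ E(G2) ✓
All 15 edges of G1 map to edges of G2, and |E(G1)| = |E(G2)| = 15, so φ is a bijection on edges as well as vertices. Hence G1 ≅ G2.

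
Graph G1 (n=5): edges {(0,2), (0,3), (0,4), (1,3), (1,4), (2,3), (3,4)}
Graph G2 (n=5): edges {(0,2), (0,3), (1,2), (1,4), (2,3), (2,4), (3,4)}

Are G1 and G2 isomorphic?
Yes, isomorphic

The graphs are isomorphic.
One valid mapping φ: V(G1) → V(G2): 0→4, 1→0, 2→1, 3→2, 4→3

Verify φ preserves adjacency — for each edge of G1, its image is an edge of G2:
  (0,2) → (φ(0),φ(2)) = (1,4) ∈ E(G2) ✓
  (0,3) → (φ(0),φ(3)) = (2,4) ∈ E(G2) ✓
  (0,4) → (φ(0),φ(4)) = (3,4) ∈ E(G2) ✓
  (1,3) → (φ(1),φ(3)) = (0,2) ∈ E(G2) ✓
  (1,4) → (φ(1),φ(4)) = (0,3) ∈ E(G2) ✓
  (2,3) → (φ(2),φ(3)) = (1,2) ∈ E(G2) ✓
  (3,4) → (φ(3),φ(4)) = (2,3) ∈ E(G2) ✓
All 7 edges of G1 map to edges of G2, and |E(G1)| = |E(G2)| = 7, so φ is a bijection on edges as well as vertices. Hence G1 ≅ G2.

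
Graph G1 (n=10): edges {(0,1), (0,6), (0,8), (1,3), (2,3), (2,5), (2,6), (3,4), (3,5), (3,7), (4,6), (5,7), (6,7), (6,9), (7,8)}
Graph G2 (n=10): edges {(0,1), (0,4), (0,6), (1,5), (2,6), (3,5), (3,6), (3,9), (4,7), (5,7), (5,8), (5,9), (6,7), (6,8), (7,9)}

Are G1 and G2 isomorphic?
Yes, isomorphic

The graphs are isomorphic.
One valid mapping φ: V(G1) → V(G2): 0→0, 1→1, 2→3, 3→5, 4→8, 5→9, 6→6, 7→7, 8→4, 9→2

Verify φ preserves adjacency — for each edge of G1, its image is an edge of G2:
  (0,1) → (φ(0),φ(1)) = (0,1) ∈ E(G2) ✓
  (0,6) → (φ(0),φ(6)) = (0,6) ∈ E(G2) ✓
  (0,8) → (φ(0),φ(8)) = (0,4) ∈ E(G2) ✓
  (1,3) → (φ(1),φ(3)) = (1,5) ∈ E(G2) ✓
  (2,3) → (φ(2),φ(3)) = (3,5) ∈ E(G2) ✓
  (2,5) → (φ(2),φ(5)) = (3,9) ∈ E(G2) ✓
  (2,6) → (φ(2),φ(6)) = (3,6) ∈ E(G2) ✓
  (3,4) → (φ(3),φ(4)) = (5,8) ∈ E(G2) ✓
  (3,5) → (φ(3),φ(5)) = (5,9) ∈ E(G2) ✓
  (3,7) → (φ(3),φ(7)) = (5,7) ∈ E(G2) ✓
  (4,6) → (φ(4),φ(6)) = (6,8) ∈ E(G2) ✓
  (5,7) → (φ(5),φ(7)) = (7,9) ∈ E(G2) ✓
  (6,7) → (φ(6),φ(7)) = (6,7) ∈ E(G2) ✓
  (6,9) → (φ(6),φ(9)) = (2,6) ∈ E(G2) ✓
  (7,8) → (φ(7),φ(8)) = (4,7) ∈ E(G2) ✓
All 15 edges of G1 map to edges of G2, and |E(G1)| = |E(G2)| = 15, so φ is a bijection on edges as well as vertices. Hence G1 ≅ G2.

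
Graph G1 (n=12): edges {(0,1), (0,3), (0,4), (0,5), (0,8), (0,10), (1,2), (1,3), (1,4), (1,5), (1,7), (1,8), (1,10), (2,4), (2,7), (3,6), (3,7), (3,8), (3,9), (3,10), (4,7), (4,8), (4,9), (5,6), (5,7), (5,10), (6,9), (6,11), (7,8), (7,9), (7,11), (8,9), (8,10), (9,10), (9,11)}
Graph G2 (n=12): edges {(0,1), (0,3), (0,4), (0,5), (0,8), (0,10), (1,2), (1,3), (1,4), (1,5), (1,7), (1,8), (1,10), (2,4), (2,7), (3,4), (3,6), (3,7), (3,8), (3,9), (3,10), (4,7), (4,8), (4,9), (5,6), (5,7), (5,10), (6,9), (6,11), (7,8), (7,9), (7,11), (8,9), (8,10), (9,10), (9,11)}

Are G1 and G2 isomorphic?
No, not isomorphic

The graphs are NOT isomorphic.

Counting edges: G1 has 35 edge(s); G2 has 36 edge(s).
Edge count is an isomorphism invariant (a bijection on vertices induces a bijection on edges), so differing edge counts rule out isomorphism.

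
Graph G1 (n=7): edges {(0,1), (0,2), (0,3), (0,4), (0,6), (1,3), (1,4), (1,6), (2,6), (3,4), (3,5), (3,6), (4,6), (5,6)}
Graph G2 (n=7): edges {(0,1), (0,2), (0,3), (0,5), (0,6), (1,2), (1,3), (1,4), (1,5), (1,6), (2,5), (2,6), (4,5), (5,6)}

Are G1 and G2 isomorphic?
Yes, isomorphic

The graphs are isomorphic.
One valid mapping φ: V(G1) → V(G2): 0→5, 1→2, 2→4, 3→0, 4→6, 5→3, 6→1

Verify φ preserves adjacency — for each edge of G1, its image is an edge of G2:
  (0,1) → (φ(0),φ(1)) = (2,5) ∈ E(G2) ✓
  (0,2) → (φ(0),φ(2)) = (4,5) ∈ E(G2) ✓
  (0,3) → (φ(0),φ(3)) = (0,5) ∈ E(G2) ✓
  (0,4) → (φ(0),φ(4)) = (5,6) ∈ E(G2) ✓
  (0,6) → (φ(0),φ(6)) = (1,5) ∈ E(G2) ✓
  (1,3) → (φ(1),φ(3)) = (0,2) ∈ E(G2) ✓
  (1,4) → (φ(1),φ(4)) = (2,6) ∈ E(G2) ✓
  (1,6) → (φ(1),φ(6)) = (1,2) ∈ E(G2) ✓
  (2,6) → (φ(2),φ(6)) = (1,4) ∈ E(G2) ✓
  (3,4) → (φ(3),φ(4)) = (0,6) ∈ E(G2) ✓
  (3,5) → (φ(3),φ(5)) = (0,3) ∈ E(G2) ✓
  (3,6) → (φ(3),φ(6)) = (0,1) ∈ E(G2) ✓
  (4,6) → (φ(4),φ(6)) = (1,6) ∈ E(G2) ✓
  (5,6) → (φ(5),φ(6)) = (1,3) ∈ E(G2) ✓
All 14 edges of G1 map to edges of G2, and |E(G1)| = |E(G2)| = 14, so φ is a bijection on edges as well as vertices. Hence G1 ≅ G2.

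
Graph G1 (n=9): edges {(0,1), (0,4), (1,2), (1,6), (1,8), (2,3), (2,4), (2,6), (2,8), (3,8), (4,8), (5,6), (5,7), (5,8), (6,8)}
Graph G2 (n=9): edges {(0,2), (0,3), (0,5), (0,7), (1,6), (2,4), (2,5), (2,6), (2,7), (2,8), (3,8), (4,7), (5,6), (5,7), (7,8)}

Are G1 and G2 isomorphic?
Yes, isomorphic

The graphs are isomorphic.
One valid mapping φ: V(G1) → V(G2): 0→3, 1→0, 2→7, 3→4, 4→8, 5→6, 6→5, 7→1, 8→2

Verify φ preserves adjacency — for each edge of G1, its image is an edge of G2:
  (0,1) → (φ(0),φ(1)) = (0,3) ∈ E(G2) ✓
  (0,4) → (φ(0),φ(4)) = (3,8) ∈ E(G2) ✓
  (1,2) → (φ(1),φ(2)) = (0,7) ∈ E(G2) ✓
  (1,6) → (φ(1),φ(6)) = (0,5) ∈ E(G2) ✓
  (1,8) → (φ(1),φ(8)) = (0,2) ∈ E(G2) ✓
  (2,3) → (φ(2),φ(3)) = (4,7) ∈ E(G2) ✓
  (2,4) → (φ(2),φ(4)) = (7,8) ∈ E(G2) ✓
  (2,6) → (φ(2),φ(6)) = (5,7) ∈ E(G2) ✓
  (2,8) → (φ(2),φ(8)) = (2,7) ∈ E(G2) ✓
  (3,8) → (φ(3),φ(8)) = (2,4) ∈ E(G2) ✓
  (4,8) → (φ(4),φ(8)) = (2,8) ∈ E(G2) ✓
  (5,6) → (φ(5),φ(6)) = (5,6) ∈ E(G2) ✓
  (5,7) → (φ(5),φ(7)) = (1,6) ∈ E(G2) ✓
  (5,8) → (φ(5),φ(8)) = (2,6) ∈ E(G2) ✓
  (6,8) → (φ(6),φ(8)) = (2,5) ∈ E(G2) ✓
All 15 edges of G1 map to edges of G2, and |E(G1)| = |E(G2)| = 15, so φ is a bijection on edges as well as vertices. Hence G1 ≅ G2.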